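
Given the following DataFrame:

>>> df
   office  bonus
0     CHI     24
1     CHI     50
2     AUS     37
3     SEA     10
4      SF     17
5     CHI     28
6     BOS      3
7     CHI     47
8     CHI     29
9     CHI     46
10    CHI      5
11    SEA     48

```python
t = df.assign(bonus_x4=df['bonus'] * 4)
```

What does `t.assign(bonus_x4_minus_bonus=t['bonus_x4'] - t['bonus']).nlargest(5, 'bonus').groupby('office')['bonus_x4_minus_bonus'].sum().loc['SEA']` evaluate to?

144

add column bonus_x4 = df['bonus'] * 4:
   office  bonus  bonus_x4
0     CHI     24        96
1     CHI     50       200
2     AUS     37       148
3     SEA     10        40
4      SF     17        68
5     CHI     28       112
6     BOS      3        12
7     CHI     47       188
8     CHI     29       116
9     CHI     46       184
10    CHI      5        20
11    SEA     48       192
add column bonus_x4_minus_bonus = t['bonus_x4'] - t['bonus']:
   office  bonus  bonus_x4  bonus_x4_minus_bonus
0     CHI     24        96                    72
1     CHI     50       200                   150
2     AUS     37       148                   111
3     SEA     10        40                    30
4      SF     17        68                    51
5     CHI     28       112                    84
6     BOS      3        12                     9
7     CHI     47       188                   141
8     CHI     29       116                    87
9     CHI     46       184                   138
10    CHI      5        20                    15
11    SEA     48       192                   144
take 5 rows with largest bonus:
   office  bonus  bonus_x4  bonus_x4_minus_bonus
1     CHI     50       200                   150
11    SEA     48       192                   144
7     CHI     47       188                   141
9     CHI     46       184                   138
2     AUS     37       148                   111
group by office, sum of bonus_x4_minus_bonus:
office
AUS    111
CHI    429
SEA    144
Name: bonus_x4_minus_bonus, dtype: int64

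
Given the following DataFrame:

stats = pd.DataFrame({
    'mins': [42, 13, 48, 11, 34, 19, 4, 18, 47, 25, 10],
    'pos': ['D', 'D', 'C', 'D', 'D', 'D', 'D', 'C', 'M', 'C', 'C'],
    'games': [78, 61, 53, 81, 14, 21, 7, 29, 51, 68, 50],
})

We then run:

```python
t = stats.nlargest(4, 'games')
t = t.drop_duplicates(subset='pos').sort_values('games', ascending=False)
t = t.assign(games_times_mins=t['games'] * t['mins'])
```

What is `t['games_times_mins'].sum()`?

take 4 rows with largest games:
   mins pos  games
3    11   D     81
0    42   D     78
9    25   C     68
1    13   D     61
drop duplicate pos (keep=first):
   mins pos  games
3    11   D     81
9    25   C     68
sort by games descending:
   mins pos  games
3    11   D     81
9    25   C     68
add column games_times_mins = t['games'] * t['mins']:
   mins pos  games  games_times_mins
3    11   D     81               891
9    25   C     68              1700
Finally, sum of column 'games_times_mins' = 2591.

2591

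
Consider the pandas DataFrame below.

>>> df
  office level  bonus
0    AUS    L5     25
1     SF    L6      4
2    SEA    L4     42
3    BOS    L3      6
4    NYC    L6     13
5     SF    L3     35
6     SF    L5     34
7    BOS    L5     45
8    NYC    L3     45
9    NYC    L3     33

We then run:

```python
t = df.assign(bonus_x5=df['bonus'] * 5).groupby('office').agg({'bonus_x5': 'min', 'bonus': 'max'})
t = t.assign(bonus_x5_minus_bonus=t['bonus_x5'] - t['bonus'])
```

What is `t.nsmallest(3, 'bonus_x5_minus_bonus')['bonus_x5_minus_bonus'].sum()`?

-10

add column bonus_x5 = df['bonus'] * 5:
  office level  bonus  bonus_x5
0    AUS    L5     25       125
1     SF    L6      4        20
2    SEA    L4     42       210
3    BOS    L3      6        30
4    NYC    L6     13        65
5     SF    L3     35       175
6     SF    L5     34       170
7    BOS    L5     45       225
8    NYC    L3     45       225
9    NYC    L3     33       165
group by office: min(bonus_x5), max(bonus):
        bonus_x5  bonus
office                 
AUS          125     25
BOS           30     45
NYC           65     45
SEA          210     42
SF            20     35
add column bonus_x5_minus_bonus = t['bonus_x5'] - t['bonus']:
        bonus_x5  bonus  bonus_x5_minus_bonus
office                                       
AUS          125     25                   100
BOS           30     45                   -15
NYC           65     45                    20
SEA          210     42                   168
SF            20     35                   -15
take 3 rows with smallest bonus_x5_minus_bonus:
        bonus_x5  bonus  bonus_x5_minus_bonus
office                                       
BOS           30     45                   -15
SF            20     35                   -15
NYC           65     45                    20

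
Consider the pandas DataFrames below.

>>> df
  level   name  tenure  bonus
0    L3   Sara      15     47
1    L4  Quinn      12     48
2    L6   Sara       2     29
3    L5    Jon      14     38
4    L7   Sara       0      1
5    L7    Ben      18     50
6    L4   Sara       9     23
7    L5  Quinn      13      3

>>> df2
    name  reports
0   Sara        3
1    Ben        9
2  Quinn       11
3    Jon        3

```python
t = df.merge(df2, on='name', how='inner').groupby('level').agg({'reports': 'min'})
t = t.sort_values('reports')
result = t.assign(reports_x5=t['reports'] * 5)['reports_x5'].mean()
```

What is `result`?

15.0

merge on 'name' (how='inner') → 8 rows:
  level   name  tenure  bonus  reports
0    L3   Sara      15     47        3
1    L4  Quinn      12     48       11
2    L6   Sara       2     29        3
3    L5    Jon      14     38        3
4    L7   Sara       0      1        3
5    L7    Ben      18     50        9
6    L4   Sara       9     23        3
7    L5  Quinn      13      3       11
group by level, min of reports:
       reports
level         
L3           3
L4           3
L5           3
L6           3
L7           3
sort by reports:
       reports
level         
L3           3
L4           3
L5           3
L6           3
L7           3
add column reports_x5 = t['reports'] * 5:
       reports  reports_x5
level                     
L3           3          15
L4           3          15
L5           3          15
L6           3          15
L7           3          15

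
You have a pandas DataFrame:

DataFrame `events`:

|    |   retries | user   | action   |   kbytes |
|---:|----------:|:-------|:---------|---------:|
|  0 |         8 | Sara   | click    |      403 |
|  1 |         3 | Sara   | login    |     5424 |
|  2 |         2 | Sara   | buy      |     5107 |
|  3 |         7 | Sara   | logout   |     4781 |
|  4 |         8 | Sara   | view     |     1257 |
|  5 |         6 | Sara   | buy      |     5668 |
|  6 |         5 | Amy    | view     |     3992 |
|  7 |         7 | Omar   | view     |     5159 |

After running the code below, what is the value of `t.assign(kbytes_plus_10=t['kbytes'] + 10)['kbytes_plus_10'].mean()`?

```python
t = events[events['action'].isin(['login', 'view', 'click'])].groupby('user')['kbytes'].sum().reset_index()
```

filter rows where action in ['login', 'view', 'click']:
   retries  user action  kbytes
0        8  Sara  click     403
1        3  Sara  login    5424
4        8  Sara   view    1257
6        5   Amy   view    3992
7        7  Omar   view    5159
group by user, sum of kbytes:
user
Amy     3992
Omar    5159
Sara    7084
Name: kbytes, dtype: int64
reset_index():
   user  kbytes
0   Amy    3992
1  Omar    5159
2  Sara    7084
add column kbytes_plus_10 = t['kbytes'] + 10:
   user  kbytes  kbytes_plus_10
0   Amy    3992            4002
1  Omar    5159            5169
2  Sara    7084            7094
So mean() = 5421.66666667.

5421.66666667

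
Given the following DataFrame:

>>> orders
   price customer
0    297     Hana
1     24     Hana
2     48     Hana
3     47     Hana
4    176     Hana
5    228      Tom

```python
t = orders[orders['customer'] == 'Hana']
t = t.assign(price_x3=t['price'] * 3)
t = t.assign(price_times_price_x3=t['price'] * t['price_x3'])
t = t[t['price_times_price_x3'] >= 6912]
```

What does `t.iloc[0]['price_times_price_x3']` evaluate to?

filter rows where customer == 'Hana':
   price customer
0    297     Hana
1     24     Hana
2     48     Hana
3     47     Hana
4    176     Hana
add column price_x3 = t['price'] * 3:
   price customer  price_x3
0    297     Hana       891
1     24     Hana        72
2     48     Hana       144
3     47     Hana       141
4    176     Hana       528
add column price_times_price_x3 = t['price'] * t['price_x3']:
   price customer  price_x3  price_times_price_x3
0    297     Hana       891                264627
1     24     Hana        72                  1728
2     48     Hana       144                  6912
3     47     Hana       141                  6627
4    176     Hana       528                 92928
filter rows where price_times_price_x3 >= 6912:
   price customer  price_x3  price_times_price_x3
0    297     Hana       891                264627
2     48     Hana       144                  6912
4    176     Hana       528                 92928
Hence 264627.

264627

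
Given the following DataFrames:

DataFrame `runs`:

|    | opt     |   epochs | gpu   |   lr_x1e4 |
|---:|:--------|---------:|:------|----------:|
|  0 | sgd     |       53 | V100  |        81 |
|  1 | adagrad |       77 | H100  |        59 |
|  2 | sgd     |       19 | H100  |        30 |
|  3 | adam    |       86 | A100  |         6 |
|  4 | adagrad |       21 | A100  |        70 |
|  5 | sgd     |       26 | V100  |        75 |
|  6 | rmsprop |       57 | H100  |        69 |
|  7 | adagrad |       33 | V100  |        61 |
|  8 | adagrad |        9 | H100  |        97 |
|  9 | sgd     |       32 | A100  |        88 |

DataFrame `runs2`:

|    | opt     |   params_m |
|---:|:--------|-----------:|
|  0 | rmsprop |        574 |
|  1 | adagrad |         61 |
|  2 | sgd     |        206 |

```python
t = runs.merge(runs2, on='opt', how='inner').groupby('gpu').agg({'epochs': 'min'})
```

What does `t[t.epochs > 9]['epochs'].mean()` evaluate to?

merge on 'opt' (how='inner') → 9 rows:
       opt  epochs   gpu  lr_x1e4  params_m
0      sgd      53  V100       81       206
1  adagrad      77  H100       59        61
2      sgd      19  H100       30       206
3  adagrad      21  A100       70        61
4      sgd      26  V100       75       206
5  rmsprop      57  H100       69       574
6  adagrad      33  V100       61        61
7  adagrad       9  H100       97        61
8      sgd      32  A100       88       206
group by gpu, min of epochs:
      epochs
gpu         
A100      21
H100       9
V100      26
filter rows where epochs > 9:
      epochs
gpu         
A100      21
V100      26
Reading off the mean of column 'epochs', we get 23.5.

23.5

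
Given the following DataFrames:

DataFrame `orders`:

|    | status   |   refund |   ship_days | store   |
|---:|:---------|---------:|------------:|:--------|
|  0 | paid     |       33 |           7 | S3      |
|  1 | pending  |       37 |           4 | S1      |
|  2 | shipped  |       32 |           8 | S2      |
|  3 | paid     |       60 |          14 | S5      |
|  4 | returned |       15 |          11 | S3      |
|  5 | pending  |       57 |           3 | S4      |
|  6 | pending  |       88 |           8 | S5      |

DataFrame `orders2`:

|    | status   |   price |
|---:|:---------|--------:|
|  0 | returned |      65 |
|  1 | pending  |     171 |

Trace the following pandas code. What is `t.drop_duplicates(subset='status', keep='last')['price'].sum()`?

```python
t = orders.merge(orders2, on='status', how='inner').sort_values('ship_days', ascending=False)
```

236

merge on 'status' (how='inner') → 4 rows:
     status  refund  ship_days store  price
0   pending      37          4    S1    171
1  returned      15         11    S3     65
2   pending      57          3    S4    171
3   pending      88          8    S5    171
sort by ship_days descending:
     status  refund  ship_days store  price
1  returned      15         11    S3     65
3   pending      88          8    S5    171
0   pending      37          4    S1    171
2   pending      57          3    S4    171
drop duplicate status (keep=last):
     status  refund  ship_days store  price
1  returned      15         11    S3     65
2   pending      57          3    S4    171
Finally, sum of column 'price' = 236.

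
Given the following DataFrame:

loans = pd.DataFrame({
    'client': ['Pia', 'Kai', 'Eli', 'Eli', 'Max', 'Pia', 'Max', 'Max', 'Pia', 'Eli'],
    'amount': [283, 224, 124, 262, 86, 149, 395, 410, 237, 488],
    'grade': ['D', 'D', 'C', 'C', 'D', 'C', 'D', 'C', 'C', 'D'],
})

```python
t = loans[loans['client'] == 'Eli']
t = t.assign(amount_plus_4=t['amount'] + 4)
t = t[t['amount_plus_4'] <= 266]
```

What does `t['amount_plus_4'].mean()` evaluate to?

filter rows where client == 'Eli':
  client  amount grade
2    Eli     124     C
3    Eli     262     C
9    Eli     488     D
add column amount_plus_4 = t['amount'] + 4:
  client  amount grade  amount_plus_4
2    Eli     124     C            128
3    Eli     262     C            266
9    Eli     488     D            492
filter rows where amount_plus_4 <= 266:
  client  amount grade  amount_plus_4
2    Eli     124     C            128
3    Eli     262     C            266
The mean of column 'amount_plus_4' is 197.0.

197.0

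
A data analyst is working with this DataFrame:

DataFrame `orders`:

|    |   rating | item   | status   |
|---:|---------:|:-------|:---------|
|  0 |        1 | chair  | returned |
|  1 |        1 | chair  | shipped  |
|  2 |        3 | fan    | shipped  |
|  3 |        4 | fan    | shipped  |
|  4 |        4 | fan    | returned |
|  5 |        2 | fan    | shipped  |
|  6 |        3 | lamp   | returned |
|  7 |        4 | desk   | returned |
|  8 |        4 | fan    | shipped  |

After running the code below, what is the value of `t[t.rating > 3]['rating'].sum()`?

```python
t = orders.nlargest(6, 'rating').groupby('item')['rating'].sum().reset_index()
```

take 6 rows with largest rating:
   rating  item    status
3       4   fan   shipped
4       4   fan  returned
7       4  desk  returned
8       4   fan   shipped
2       3   fan   shipped
6       3  lamp  returned
group by item, sum of rating:
item
desk     4
fan     15
lamp     3
Name: rating, dtype: int64
reset_index():
   item  rating
0  desk       4
1   fan      15
2  lamp       3
filter rows where rating > 3:
   item  rating
0  desk       4
1   fan      15
Taking the sum of column 'rating' gives 19.

19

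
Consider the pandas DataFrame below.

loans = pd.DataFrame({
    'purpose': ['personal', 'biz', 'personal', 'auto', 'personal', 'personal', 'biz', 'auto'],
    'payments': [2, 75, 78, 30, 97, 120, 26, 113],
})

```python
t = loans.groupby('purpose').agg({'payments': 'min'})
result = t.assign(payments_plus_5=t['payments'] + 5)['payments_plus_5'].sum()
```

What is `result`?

73

group by purpose, min of payments:
          payments
purpose           
auto            30
biz             26
personal         2
add column payments_plus_5 = t['payments'] + 5:
          payments  payments_plus_5
purpose                            
auto            30               35
biz             26               31
personal         2                7
Reading off the sum of column 'payments_plus_5', we get 73.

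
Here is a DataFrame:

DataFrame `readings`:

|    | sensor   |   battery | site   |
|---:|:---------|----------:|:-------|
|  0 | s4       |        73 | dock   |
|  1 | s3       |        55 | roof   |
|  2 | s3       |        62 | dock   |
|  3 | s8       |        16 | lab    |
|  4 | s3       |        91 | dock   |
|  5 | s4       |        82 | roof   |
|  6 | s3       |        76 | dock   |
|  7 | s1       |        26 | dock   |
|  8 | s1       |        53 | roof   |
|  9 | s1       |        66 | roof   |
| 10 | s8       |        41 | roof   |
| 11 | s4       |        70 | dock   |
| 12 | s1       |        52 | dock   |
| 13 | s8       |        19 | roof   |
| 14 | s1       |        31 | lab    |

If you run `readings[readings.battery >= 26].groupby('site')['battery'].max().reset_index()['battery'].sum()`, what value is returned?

204

filter rows where battery >= 26:
   sensor  battery  site
0      s4       73  dock
1      s3       55  roof
2      s3       62  dock
4      s3       91  dock
5      s4       82  roof
6      s3       76  dock
7      s1       26  dock
8      s1       53  roof
9      s1       66  roof
10     s8       41  roof
11     s4       70  dock
12     s1       52  dock
14     s1       31   lab
group by site, max of battery:
site
dock    91
lab     31
roof    82
Name: battery, dtype: int64
reset_index():
   site  battery
0  dock       91
1   lab       31
2  roof       82
Then the sum of column 'battery': 204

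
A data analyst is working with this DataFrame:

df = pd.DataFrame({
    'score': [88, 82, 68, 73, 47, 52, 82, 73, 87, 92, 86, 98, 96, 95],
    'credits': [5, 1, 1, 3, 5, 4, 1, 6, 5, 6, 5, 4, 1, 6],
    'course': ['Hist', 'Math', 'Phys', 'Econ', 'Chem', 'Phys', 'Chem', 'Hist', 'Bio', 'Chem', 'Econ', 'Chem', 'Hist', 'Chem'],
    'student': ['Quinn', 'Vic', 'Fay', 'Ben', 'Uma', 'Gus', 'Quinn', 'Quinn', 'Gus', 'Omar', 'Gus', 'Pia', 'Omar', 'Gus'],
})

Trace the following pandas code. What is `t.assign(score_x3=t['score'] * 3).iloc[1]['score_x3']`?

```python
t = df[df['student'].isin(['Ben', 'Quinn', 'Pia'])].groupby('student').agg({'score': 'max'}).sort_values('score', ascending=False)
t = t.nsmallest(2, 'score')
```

filter rows where student in ['Ben', 'Quinn', 'Pia']:
    score  credits course student
0      88        5   Hist   Quinn
3      73        3   Econ     Ben
6      82        1   Chem   Quinn
7      73        6   Hist   Quinn
11     98        4   Chem     Pia
group by student, max of score:
         score
student       
Ben         73
Pia         98
Quinn       88
sort by score descending:
         score
student       
Pia         98
Quinn       88
Ben         73
take 2 rows with smallest score:
         score
student       
Ben         73
Quinn       88
add column score_x3 = t['score'] * 3:
         score  score_x3
student                 
Ben         73       219
Quinn       88       264
Then the value at position 1, column 'score_x3': 264

264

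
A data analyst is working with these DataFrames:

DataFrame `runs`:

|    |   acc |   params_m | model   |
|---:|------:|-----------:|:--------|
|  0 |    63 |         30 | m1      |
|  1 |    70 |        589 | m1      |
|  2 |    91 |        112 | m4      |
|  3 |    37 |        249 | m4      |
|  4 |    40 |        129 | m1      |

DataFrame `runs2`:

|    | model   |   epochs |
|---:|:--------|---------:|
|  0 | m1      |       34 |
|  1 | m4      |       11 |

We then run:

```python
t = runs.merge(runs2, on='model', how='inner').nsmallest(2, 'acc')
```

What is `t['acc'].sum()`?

merge on 'model' (how='inner') → 5 rows:
   acc  params_m model  epochs
0   63        30    m1      34
1   70       589    m1      34
2   91       112    m4      11
3   37       249    m4      11
4   40       129    m1      34
take 2 rows with smallest acc:
   acc  params_m model  epochs
3   37       249    m4      11
4   40       129    m1      34
Taking the sum of column 'acc' gives 77.

77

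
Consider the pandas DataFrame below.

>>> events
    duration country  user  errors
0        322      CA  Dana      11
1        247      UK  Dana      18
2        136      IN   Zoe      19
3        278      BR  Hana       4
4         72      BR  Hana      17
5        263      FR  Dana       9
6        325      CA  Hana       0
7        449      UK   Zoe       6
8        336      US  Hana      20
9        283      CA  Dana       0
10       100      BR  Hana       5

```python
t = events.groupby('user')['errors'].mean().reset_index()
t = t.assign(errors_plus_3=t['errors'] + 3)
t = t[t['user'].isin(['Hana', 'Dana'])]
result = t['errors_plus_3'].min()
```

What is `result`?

group by user, mean of errors:
user
Dana     9.5
Hana     9.2
Zoe     12.5
Name: errors, dtype: float64
reset_index():
   user  errors
0  Dana     9.5
1  Hana     9.2
2   Zoe    12.5
add column errors_plus_3 = t['errors'] + 3:
   user  errors  errors_plus_3
0  Dana     9.5           12.5
1  Hana     9.2           12.2
2   Zoe    12.5           15.5
filter rows where user in ['Hana', 'Dana']:
   user  errors  errors_plus_3
0  Dana     9.5           12.5
1  Hana     9.2           12.2

12.2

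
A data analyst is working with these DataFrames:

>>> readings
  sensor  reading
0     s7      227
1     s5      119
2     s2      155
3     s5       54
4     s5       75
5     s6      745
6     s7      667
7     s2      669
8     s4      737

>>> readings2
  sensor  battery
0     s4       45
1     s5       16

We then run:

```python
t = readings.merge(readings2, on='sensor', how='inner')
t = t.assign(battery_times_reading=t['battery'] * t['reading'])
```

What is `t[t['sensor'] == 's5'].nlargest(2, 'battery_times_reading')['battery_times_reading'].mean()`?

1552.0

merge on 'sensor' (how='inner') → 4 rows:
  sensor  reading  battery
0     s5      119       16
1     s5       54       16
2     s5       75       16
3     s4      737       45
add column battery_times_reading = t['battery'] * t['reading']:
  sensor  reading  battery  battery_times_reading
0     s5      119       16                   1904
1     s5       54       16                    864
2     s5       75       16                   1200
3     s4      737       45                  33165
filter rows where sensor == 's5':
  sensor  reading  battery  battery_times_reading
0     s5      119       16                   1904
1     s5       54       16                    864
2     s5       75       16                   1200
take 2 rows with largest battery_times_reading:
  sensor  reading  battery  battery_times_reading
0     s5      119       16                   1904
2     s5       75       16                   1200
Taking the mean of column 'battery_times_reading' gives 1552.0.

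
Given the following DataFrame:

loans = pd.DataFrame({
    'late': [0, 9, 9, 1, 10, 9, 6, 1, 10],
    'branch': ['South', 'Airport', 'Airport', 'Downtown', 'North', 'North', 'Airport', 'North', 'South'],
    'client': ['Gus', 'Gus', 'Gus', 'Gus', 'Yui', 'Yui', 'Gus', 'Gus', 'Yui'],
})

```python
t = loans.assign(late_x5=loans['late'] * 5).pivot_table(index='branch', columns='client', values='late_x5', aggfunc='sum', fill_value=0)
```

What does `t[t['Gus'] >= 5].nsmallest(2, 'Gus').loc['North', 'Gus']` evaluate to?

5

add column late_x5 = loans['late'] * 5:
   late    branch client  late_x5
0     0     South    Gus        0
1     9   Airport    Gus       45
2     9   Airport    Gus       45
3     1  Downtown    Gus        5
4    10     North    Yui       50
5     9     North    Yui       45
6     6   Airport    Gus       30
7     1     North    Gus        5
8    10     South    Yui       50
pivot: rows=branch, cols=client, sum(late_x5):
client    Gus  Yui
branch            
Airport   120    0
Downtown    5    0
North       5   95
South       0   50
filter rows where Gus >= 5:
client    Gus  Yui
branch            
Airport   120    0
Downtown    5    0
North       5   95
take 2 rows with smallest Gus:
client    Gus  Yui
branch            
Downtown    5    0
North       5   95
Hence 5.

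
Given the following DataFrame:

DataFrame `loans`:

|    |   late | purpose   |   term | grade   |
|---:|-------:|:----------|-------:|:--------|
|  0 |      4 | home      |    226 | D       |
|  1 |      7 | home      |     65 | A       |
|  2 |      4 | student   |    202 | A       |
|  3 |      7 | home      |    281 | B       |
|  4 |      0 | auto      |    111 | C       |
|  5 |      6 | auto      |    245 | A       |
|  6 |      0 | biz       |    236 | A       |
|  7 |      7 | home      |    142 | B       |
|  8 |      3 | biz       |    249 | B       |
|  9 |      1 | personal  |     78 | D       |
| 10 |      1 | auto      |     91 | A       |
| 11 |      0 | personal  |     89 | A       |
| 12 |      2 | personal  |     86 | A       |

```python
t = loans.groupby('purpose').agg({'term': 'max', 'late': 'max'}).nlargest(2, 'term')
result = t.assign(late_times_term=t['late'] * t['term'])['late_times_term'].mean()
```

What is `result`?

1357.0

group by purpose: max(term), max(late):
          term  late
purpose             
auto       245     6
biz        249     3
home       281     7
personal    89     2
student    202     4
take 2 rows with largest term:
         term  late
purpose            
home      281     7
biz       249     3
add column late_times_term = t['late'] * t['term']:
         term  late  late_times_term
purpose                             
home      281     7             1967
biz       249     3              747
Hence 1357.0.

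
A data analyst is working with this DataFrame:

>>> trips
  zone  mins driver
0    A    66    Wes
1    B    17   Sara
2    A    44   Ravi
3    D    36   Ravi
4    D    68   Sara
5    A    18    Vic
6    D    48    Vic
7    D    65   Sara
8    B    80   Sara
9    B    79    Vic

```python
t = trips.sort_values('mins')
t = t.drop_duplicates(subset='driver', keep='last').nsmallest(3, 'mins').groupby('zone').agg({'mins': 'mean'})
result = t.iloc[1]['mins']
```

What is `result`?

sort by mins:
  zone  mins driver
1    B    17   Sara
5    A    18    Vic
3    D    36   Ravi
2    A    44   Ravi
6    D    48    Vic
7    D    65   Sara
0    A    66    Wes
4    D    68   Sara
9    B    79    Vic
8    B    80   Sara
drop duplicate driver (keep=last):
  zone  mins driver
2    A    44   Ravi
0    A    66    Wes
9    B    79    Vic
8    B    80   Sara
take 3 rows with smallest mins:
  zone  mins driver
2    A    44   Ravi
0    A    66    Wes
9    B    79    Vic
group by zone, mean of mins:
      mins
zone      
A     55.0
B     79.0
Taking the value at position 1, column 'mins' gives 79.0.

79.0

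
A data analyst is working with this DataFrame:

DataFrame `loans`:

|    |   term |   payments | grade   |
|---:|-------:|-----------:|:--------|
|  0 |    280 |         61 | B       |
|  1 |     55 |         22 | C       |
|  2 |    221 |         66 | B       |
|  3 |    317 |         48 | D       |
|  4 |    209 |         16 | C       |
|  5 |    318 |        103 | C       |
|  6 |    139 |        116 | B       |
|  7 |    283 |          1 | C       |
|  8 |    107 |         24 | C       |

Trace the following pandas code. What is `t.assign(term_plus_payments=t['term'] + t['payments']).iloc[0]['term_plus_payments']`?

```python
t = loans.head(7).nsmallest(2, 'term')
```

77

take first 7 rows:
   term  payments grade
0   280        61     B
1    55        22     C
2   221        66     B
3   317        48     D
4   209        16     C
5   318       103     C
6   139       116     B
take 2 rows with smallest term:
   term  payments grade
1    55        22     C
6   139       116     B
add column term_plus_payments = t['term'] + t['payments']:
   term  payments grade  term_plus_payments
1    55        22     C                  77
6   139       116     B                 255
Finally, value at position 0, column 'term_plus_payments' = 77.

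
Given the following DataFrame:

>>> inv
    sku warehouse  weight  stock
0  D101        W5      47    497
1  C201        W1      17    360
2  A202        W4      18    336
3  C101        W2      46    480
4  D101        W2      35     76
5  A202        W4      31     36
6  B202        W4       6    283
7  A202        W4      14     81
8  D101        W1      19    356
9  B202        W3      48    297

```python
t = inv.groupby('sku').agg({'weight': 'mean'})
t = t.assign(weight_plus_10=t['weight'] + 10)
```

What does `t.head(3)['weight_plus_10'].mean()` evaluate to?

group by sku, mean of weight:
         weight
sku            
A202  21.000000
B202  27.000000
C101  46.000000
C201  17.000000
D101  33.666667
add column weight_plus_10 = t['weight'] + 10:
         weight  weight_plus_10
sku                            
A202  21.000000       31.000000
B202  27.000000       37.000000
C101  46.000000       56.000000
C201  17.000000       27.000000
D101  33.666667       43.666667
take first 3 rows:
      weight  weight_plus_10
sku                         
A202    21.0            31.0
B202    27.0            37.0
C101    46.0            56.0
Then the mean of column 'weight_plus_10': 41.3333333333

41.3333333333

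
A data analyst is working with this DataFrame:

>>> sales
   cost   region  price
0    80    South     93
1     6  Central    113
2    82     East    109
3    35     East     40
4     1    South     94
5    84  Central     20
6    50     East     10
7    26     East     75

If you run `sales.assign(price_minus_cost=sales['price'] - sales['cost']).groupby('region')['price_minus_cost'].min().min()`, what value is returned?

add column price_minus_cost = sales['price'] - sales['cost']:
   cost   region  price  price_minus_cost
0    80    South     93                13
1     6  Central    113               107
2    82     East    109                27
3    35     East     40                 5
4     1    South     94                93
5    84  Central     20               -64
6    50     East     10               -40
7    26     East     75                49
group by region, min of price_minus_cost:
region
Central   -64
East      -40
South      13
Name: price_minus_cost, dtype: int64
Reading off the min of the resulting series, we get -64.

-64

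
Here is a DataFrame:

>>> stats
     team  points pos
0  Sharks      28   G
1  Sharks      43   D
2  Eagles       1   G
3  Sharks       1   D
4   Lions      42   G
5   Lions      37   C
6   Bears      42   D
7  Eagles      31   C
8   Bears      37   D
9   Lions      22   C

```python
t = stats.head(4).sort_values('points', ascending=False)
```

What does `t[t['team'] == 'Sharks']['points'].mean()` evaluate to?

take first 4 rows:
     team  points pos
0  Sharks      28   G
1  Sharks      43   D
2  Eagles       1   G
3  Sharks       1   D
sort by points descending:
     team  points pos
1  Sharks      43   D
0  Sharks      28   G
2  Eagles       1   G
3  Sharks       1   D
filter rows where team == 'Sharks':
     team  points pos
1  Sharks      43   D
0  Sharks      28   G
3  Sharks       1   D

24.0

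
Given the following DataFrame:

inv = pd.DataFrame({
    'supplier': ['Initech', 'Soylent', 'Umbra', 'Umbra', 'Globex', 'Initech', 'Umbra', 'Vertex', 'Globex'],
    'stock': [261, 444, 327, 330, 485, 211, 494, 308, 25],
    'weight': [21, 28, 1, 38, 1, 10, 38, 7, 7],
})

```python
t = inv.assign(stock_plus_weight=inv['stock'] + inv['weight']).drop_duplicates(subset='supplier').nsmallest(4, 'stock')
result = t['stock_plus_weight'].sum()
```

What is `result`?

1397

add column stock_plus_weight = inv['stock'] + inv['weight']:
  supplier  stock  weight  stock_plus_weight
0  Initech    261      21                282
1  Soylent    444      28                472
2    Umbra    327       1                328
3    Umbra    330      38                368
4   Globex    485       1                486
5  Initech    211      10                221
6    Umbra    494      38                532
7   Vertex    308       7                315
8   Globex     25       7                 32
drop duplicate supplier (keep=first):
  supplier  stock  weight  stock_plus_weight
0  Initech    261      21                282
1  Soylent    444      28                472
2    Umbra    327       1                328
4   Globex    485       1                486
7   Vertex    308       7                315
take 4 rows with smallest stock:
  supplier  stock  weight  stock_plus_weight
0  Initech    261      21                282
7   Vertex    308       7                315
2    Umbra    327       1                328
1  Soylent    444      28                472
Taking the sum of column 'stock_plus_weight' gives 1397.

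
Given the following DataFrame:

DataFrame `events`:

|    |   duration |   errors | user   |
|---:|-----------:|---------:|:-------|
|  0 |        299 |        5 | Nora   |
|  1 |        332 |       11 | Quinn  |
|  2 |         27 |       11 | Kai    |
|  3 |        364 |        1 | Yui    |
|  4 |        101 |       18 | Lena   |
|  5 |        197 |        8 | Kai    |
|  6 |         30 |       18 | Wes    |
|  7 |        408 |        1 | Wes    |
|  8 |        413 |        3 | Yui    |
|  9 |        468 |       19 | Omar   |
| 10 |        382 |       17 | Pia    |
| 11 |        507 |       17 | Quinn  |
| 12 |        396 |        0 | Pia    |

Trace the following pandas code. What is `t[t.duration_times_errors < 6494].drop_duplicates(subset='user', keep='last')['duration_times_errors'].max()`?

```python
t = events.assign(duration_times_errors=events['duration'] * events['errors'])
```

add column duration_times_errors = events['duration'] * events['errors']:
    duration  errors   user  duration_times_errors
0        299       5   Nora                   1495
1        332      11  Quinn                   3652
2         27      11    Kai                    297
3        364       1    Yui                    364
4        101      18   Lena                   1818
5        197       8    Kai                   1576
6         30      18    Wes                    540
7        408       1    Wes                    408
8        413       3    Yui                   1239
9        468      19   Omar                   8892
10       382      17    Pia                   6494
11       507      17  Quinn                   8619
12       396       0    Pia                      0
filter rows where duration_times_errors < 6494:
    duration  errors   user  duration_times_errors
0        299       5   Nora                   1495
1        332      11  Quinn                   3652
2         27      11    Kai                    297
3        364       1    Yui                    364
4        101      18   Lena                   1818
5        197       8    Kai                   1576
6         30      18    Wes                    540
7        408       1    Wes                    408
8        413       3    Yui                   1239
12       396       0    Pia                      0
drop duplicate user (keep=last):
    duration  errors   user  duration_times_errors
0        299       5   Nora                   1495
1        332      11  Quinn                   3652
4        101      18   Lena                   1818
5        197       8    Kai                   1576
7        408       1    Wes                    408
8        413       3    Yui                   1239
12       396       0    Pia                      0
Finally, max of column 'duration_times_errors' = 3652.

3652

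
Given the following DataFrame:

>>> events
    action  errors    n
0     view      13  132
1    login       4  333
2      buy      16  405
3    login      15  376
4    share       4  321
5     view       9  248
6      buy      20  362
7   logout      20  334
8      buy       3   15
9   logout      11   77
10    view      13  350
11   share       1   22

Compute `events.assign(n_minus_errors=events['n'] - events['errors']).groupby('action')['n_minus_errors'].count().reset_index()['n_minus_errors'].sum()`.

add column n_minus_errors = events['n'] - events['errors']:
    action  errors    n  n_minus_errors
0     view      13  132             119
1    login       4  333             329
2      buy      16  405             389
3    login      15  376             361
4    share       4  321             317
5     view       9  248             239
6      buy      20  362             342
7   logout      20  334             314
8      buy       3   15              12
9   logout      11   77              66
10    view      13  350             337
11   share       1   22              21
group by action, count of n_minus_errors:
action
buy       3
login     2
logout    2
share     2
view      3
Name: n_minus_errors, dtype: int64
reset_index():
   action  n_minus_errors
0     buy               3
1   login               2
2  logout               2
3   share               2
4    view               3
So sum() = 12.

12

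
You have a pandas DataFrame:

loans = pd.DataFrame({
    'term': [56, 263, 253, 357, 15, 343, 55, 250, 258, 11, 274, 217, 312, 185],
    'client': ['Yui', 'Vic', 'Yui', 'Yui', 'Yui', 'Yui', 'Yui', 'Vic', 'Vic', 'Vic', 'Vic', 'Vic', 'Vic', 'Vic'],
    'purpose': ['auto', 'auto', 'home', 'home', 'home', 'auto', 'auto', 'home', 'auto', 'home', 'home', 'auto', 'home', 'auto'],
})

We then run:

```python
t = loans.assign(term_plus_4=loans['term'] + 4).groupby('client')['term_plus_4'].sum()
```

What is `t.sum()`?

add column term_plus_4 = loans['term'] + 4:
    term client purpose  term_plus_4
0     56    Yui    auto           60
1    263    Vic    auto          267
2    253    Yui    home          257
3    357    Yui    home          361
4     15    Yui    home           19
5    343    Yui    auto          347
6     55    Yui    auto           59
7    250    Vic    home          254
8    258    Vic    auto          262
9     11    Vic    home           15
10   274    Vic    home          278
11   217    Vic    auto          221
12   312    Vic    home          316
13   185    Vic    auto          189
group by client, sum of term_plus_4:
client
Vic    1802
Yui    1103
Name: term_plus_4, dtype: int64
Reading off the sum of the resulting series, we get 2905.

2905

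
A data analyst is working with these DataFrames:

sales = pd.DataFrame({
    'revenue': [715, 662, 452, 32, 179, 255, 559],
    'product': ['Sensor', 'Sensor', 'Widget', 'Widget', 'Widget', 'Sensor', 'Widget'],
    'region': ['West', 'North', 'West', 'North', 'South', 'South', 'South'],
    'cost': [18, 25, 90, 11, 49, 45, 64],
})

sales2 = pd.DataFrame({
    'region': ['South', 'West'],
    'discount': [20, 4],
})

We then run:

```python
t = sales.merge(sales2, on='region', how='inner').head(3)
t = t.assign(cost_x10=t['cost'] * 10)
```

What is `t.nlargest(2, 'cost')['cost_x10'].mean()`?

695.0

merge on 'region' (how='inner') → 5 rows:
   revenue product region  cost  discount
0      715  Sensor   West    18         4
1      452  Widget   West    90         4
2      179  Widget  South    49        20
3      255  Sensor  South    45        20
4      559  Widget  South    64        20
take first 3 rows:
   revenue product region  cost  discount
0      715  Sensor   West    18         4
1      452  Widget   West    90         4
2      179  Widget  South    49        20
add column cost_x10 = t['cost'] * 10:
   revenue product region  cost  discount  cost_x10
0      715  Sensor   West    18         4       180
1      452  Widget   West    90         4       900
2      179  Widget  South    49        20       490
take 2 rows with largest cost:
   revenue product region  cost  discount  cost_x10
1      452  Widget   West    90         4       900
2      179  Widget  South    49        20       490
mean of column 'cost_x10' → 695.0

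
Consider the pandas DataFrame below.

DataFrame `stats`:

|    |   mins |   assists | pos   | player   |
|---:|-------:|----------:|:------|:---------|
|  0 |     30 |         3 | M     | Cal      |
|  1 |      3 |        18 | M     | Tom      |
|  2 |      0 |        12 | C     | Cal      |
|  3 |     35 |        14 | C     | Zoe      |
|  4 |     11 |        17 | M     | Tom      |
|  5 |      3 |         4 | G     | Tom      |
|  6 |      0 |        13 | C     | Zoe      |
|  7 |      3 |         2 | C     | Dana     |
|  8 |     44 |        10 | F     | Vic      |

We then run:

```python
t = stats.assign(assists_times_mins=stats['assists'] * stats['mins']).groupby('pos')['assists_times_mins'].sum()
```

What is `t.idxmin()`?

add column assists_times_mins = stats['assists'] * stats['mins']:
   mins  assists pos player  assists_times_mins
0    30        3   M    Cal                  90
1     3       18   M    Tom                  54
2     0       12   C    Cal                   0
3    35       14   C    Zoe                 490
4    11       17   M    Tom                 187
5     3        4   G    Tom                  12
6     0       13   C    Zoe                   0
7     3        2   C   Dana                   6
8    44       10   F    Vic                 440
group by pos, sum of assists_times_mins:
pos
C    496
F    440
G     12
M    331
Name: assists_times_mins, dtype: int64
Taking the label with the smallest value gives G.

G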